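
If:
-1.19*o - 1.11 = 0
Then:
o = -0.93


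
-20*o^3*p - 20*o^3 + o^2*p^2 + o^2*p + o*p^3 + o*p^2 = (-4*o + p)*(5*o + p)*(o*p + o)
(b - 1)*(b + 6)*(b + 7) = b^3 + 12*b^2 + 29*b - 42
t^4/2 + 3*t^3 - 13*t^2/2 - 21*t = t*(t/2 + 1)*(t - 3)*(t + 7)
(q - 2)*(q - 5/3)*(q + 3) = q^3 - 2*q^2/3 - 23*q/3 + 10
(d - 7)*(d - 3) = d^2 - 10*d + 21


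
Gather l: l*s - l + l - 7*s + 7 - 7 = l*s - 7*s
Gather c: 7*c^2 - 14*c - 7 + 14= 7*c^2 - 14*c + 7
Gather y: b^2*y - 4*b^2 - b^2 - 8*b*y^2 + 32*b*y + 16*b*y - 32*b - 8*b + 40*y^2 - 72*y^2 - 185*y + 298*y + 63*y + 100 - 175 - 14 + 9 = -5*b^2 - 40*b + y^2*(-8*b - 32) + y*(b^2 + 48*b + 176) - 80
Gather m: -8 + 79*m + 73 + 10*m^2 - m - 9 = 10*m^2 + 78*m + 56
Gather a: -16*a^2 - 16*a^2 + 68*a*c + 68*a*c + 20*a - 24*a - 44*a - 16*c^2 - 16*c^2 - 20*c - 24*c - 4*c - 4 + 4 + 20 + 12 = -32*a^2 + a*(136*c - 48) - 32*c^2 - 48*c + 32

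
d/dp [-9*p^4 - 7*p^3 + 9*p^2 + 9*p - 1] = -36*p^3 - 21*p^2 + 18*p + 9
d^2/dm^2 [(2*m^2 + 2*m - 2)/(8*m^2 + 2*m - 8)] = 6*(4*m^3 + 12*m + 1)/(64*m^6 + 48*m^5 - 180*m^4 - 95*m^3 + 180*m^2 + 48*m - 64)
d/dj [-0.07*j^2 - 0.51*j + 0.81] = -0.14*j - 0.51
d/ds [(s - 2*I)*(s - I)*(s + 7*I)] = 3*s^2 + 8*I*s + 19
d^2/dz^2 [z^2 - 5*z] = 2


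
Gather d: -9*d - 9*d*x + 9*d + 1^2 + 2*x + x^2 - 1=-9*d*x + x^2 + 2*x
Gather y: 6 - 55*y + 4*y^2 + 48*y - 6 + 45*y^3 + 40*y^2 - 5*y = 45*y^3 + 44*y^2 - 12*y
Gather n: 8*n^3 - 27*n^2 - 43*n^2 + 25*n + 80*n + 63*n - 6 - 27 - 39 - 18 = 8*n^3 - 70*n^2 + 168*n - 90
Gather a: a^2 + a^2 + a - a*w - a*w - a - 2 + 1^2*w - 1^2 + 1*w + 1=2*a^2 - 2*a*w + 2*w - 2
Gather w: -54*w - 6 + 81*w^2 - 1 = 81*w^2 - 54*w - 7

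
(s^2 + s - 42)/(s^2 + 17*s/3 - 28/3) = 3*(s - 6)/(3*s - 4)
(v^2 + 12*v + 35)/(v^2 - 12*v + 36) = (v^2 + 12*v + 35)/(v^2 - 12*v + 36)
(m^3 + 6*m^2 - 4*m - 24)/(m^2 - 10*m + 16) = (m^2 + 8*m + 12)/(m - 8)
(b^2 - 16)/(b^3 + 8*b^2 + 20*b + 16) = (b - 4)/(b^2 + 4*b + 4)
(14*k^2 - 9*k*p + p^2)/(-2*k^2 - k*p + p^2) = (-7*k + p)/(k + p)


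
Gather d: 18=18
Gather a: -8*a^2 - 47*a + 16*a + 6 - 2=-8*a^2 - 31*a + 4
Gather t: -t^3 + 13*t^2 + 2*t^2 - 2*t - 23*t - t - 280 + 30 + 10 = -t^3 + 15*t^2 - 26*t - 240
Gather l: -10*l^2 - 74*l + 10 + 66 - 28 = -10*l^2 - 74*l + 48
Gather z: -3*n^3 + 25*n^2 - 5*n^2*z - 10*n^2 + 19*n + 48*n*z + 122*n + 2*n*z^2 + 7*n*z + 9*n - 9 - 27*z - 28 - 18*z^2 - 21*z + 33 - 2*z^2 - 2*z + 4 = -3*n^3 + 15*n^2 + 150*n + z^2*(2*n - 20) + z*(-5*n^2 + 55*n - 50)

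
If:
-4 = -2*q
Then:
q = 2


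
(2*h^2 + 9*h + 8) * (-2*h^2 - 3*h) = -4*h^4 - 24*h^3 - 43*h^2 - 24*h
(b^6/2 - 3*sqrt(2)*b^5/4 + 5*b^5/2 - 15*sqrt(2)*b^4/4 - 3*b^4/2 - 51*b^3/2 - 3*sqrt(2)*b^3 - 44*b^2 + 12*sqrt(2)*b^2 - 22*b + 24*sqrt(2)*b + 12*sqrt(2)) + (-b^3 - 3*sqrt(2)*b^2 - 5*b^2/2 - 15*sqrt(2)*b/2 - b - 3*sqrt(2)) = b^6/2 - 3*sqrt(2)*b^5/4 + 5*b^5/2 - 15*sqrt(2)*b^4/4 - 3*b^4/2 - 53*b^3/2 - 3*sqrt(2)*b^3 - 93*b^2/2 + 9*sqrt(2)*b^2 - 23*b + 33*sqrt(2)*b/2 + 9*sqrt(2)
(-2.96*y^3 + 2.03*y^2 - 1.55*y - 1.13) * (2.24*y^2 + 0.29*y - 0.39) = -6.6304*y^5 + 3.6888*y^4 - 1.7289*y^3 - 3.7724*y^2 + 0.2768*y + 0.4407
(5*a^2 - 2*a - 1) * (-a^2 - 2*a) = -5*a^4 - 8*a^3 + 5*a^2 + 2*a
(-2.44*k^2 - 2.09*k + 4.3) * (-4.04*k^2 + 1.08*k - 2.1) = 9.8576*k^4 + 5.8084*k^3 - 14.5052*k^2 + 9.033*k - 9.03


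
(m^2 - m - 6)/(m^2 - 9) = (m + 2)/(m + 3)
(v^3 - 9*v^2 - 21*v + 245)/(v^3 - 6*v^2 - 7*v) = (v^2 - 2*v - 35)/(v*(v + 1))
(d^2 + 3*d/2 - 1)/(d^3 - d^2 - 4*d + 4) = (d - 1/2)/(d^2 - 3*d + 2)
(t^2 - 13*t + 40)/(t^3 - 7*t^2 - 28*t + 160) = (t - 5)/(t^2 + t - 20)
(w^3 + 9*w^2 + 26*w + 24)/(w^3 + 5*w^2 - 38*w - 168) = (w^2 + 5*w + 6)/(w^2 + w - 42)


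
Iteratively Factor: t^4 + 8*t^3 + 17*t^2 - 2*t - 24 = (t + 2)*(t^3 + 6*t^2 + 5*t - 12) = (t + 2)*(t + 3)*(t^2 + 3*t - 4) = (t - 1)*(t + 2)*(t + 3)*(t + 4)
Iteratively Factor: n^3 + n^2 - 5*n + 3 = (n - 1)*(n^2 + 2*n - 3) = (n - 1)*(n + 3)*(n - 1)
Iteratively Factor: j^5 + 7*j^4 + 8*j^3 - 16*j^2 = (j + 4)*(j^4 + 3*j^3 - 4*j^2) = j*(j + 4)*(j^3 + 3*j^2 - 4*j) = j*(j - 1)*(j + 4)*(j^2 + 4*j) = j^2*(j - 1)*(j + 4)*(j + 4)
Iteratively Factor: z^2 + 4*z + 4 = (z + 2)*(z + 2)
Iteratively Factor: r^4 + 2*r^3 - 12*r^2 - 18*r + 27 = (r - 1)*(r^3 + 3*r^2 - 9*r - 27) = (r - 1)*(r + 3)*(r^2 - 9) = (r - 1)*(r + 3)^2*(r - 3)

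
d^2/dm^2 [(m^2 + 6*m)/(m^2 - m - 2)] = 2*(7*m^3 + 6*m^2 + 36*m - 8)/(m^6 - 3*m^5 - 3*m^4 + 11*m^3 + 6*m^2 - 12*m - 8)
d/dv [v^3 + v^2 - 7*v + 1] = 3*v^2 + 2*v - 7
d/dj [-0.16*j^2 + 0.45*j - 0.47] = 0.45 - 0.32*j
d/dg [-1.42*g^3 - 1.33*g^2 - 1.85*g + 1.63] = -4.26*g^2 - 2.66*g - 1.85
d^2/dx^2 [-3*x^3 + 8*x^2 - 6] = 16 - 18*x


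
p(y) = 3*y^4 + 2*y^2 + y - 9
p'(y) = 12*y^3 + 4*y + 1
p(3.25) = 350.07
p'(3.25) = 425.94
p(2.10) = 60.26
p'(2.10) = 120.53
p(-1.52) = 10.11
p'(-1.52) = -47.22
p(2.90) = 222.90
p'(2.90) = 305.27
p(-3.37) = 397.28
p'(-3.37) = -471.75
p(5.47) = 2742.09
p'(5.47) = 1986.89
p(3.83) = 669.70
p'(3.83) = 690.50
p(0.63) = -7.10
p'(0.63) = 6.52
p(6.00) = 3957.00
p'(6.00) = 2617.00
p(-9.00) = 19827.00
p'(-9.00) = -8783.00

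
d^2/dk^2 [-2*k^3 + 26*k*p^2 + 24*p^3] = -12*k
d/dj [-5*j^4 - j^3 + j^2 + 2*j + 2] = -20*j^3 - 3*j^2 + 2*j + 2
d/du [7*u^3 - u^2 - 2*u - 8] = 21*u^2 - 2*u - 2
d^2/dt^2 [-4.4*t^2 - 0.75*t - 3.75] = -8.80000000000000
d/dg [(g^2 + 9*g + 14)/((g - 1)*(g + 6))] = 4*(-g^2 - 10*g - 31)/(g^4 + 10*g^3 + 13*g^2 - 60*g + 36)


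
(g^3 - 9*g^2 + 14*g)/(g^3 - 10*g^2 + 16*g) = (g - 7)/(g - 8)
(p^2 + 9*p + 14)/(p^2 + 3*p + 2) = (p + 7)/(p + 1)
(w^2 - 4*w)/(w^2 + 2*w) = (w - 4)/(w + 2)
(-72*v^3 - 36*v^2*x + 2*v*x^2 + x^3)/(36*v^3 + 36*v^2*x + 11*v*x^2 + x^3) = (-6*v + x)/(3*v + x)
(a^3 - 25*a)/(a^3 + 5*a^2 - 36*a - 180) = a*(a - 5)/(a^2 - 36)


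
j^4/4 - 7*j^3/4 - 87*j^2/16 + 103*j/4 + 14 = (j/4 + 1)*(j - 8)*(j - 7/2)*(j + 1/2)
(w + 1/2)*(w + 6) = w^2 + 13*w/2 + 3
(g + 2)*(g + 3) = g^2 + 5*g + 6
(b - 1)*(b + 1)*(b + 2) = b^3 + 2*b^2 - b - 2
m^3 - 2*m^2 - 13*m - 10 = (m - 5)*(m + 1)*(m + 2)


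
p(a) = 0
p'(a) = 0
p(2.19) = 0.00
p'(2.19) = 0.00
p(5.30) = 0.00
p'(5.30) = 0.00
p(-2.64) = 0.00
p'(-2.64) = 0.00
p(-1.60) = 0.00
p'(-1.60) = 0.00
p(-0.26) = 0.00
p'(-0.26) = 0.00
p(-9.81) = 0.00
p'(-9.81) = 0.00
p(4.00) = 0.00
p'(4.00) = 0.00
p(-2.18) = 0.00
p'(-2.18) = 0.00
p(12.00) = 0.00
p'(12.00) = 0.00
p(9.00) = 0.00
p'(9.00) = 0.00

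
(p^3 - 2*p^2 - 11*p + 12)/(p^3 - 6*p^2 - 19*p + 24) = (p - 4)/(p - 8)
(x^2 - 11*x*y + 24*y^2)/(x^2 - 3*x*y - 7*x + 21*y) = (x - 8*y)/(x - 7)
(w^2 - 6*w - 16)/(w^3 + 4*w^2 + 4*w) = (w - 8)/(w*(w + 2))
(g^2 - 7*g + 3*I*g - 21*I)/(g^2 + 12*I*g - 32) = (g^2 + g*(-7 + 3*I) - 21*I)/(g^2 + 12*I*g - 32)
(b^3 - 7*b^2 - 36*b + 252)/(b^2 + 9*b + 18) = (b^2 - 13*b + 42)/(b + 3)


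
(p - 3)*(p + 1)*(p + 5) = p^3 + 3*p^2 - 13*p - 15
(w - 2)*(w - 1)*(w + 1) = w^3 - 2*w^2 - w + 2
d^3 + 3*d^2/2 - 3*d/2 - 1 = (d - 1)*(d + 1/2)*(d + 2)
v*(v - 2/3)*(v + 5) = v^3 + 13*v^2/3 - 10*v/3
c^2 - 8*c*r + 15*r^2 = (c - 5*r)*(c - 3*r)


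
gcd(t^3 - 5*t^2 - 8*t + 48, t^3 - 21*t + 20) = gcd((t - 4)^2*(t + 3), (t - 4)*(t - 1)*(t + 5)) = t - 4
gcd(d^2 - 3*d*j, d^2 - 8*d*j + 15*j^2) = d - 3*j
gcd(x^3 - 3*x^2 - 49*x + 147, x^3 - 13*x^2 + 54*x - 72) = x - 3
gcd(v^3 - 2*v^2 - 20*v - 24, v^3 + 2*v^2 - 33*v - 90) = v - 6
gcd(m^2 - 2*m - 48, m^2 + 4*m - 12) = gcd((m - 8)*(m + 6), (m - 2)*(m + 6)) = m + 6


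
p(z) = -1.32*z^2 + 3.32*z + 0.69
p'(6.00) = -12.52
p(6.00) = -26.91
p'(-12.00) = 35.00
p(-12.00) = -229.23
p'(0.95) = 0.81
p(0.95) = 2.65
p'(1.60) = -0.90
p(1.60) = 2.62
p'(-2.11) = 8.89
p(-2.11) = -12.19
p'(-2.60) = 10.18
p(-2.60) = -16.87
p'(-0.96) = 5.85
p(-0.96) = -3.71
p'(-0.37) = 4.30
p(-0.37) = -0.72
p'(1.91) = -1.72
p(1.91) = 2.22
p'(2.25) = -2.62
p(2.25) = 1.48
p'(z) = 3.32 - 2.64*z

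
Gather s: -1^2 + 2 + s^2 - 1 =s^2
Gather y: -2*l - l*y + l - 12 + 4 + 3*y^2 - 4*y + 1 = -l + 3*y^2 + y*(-l - 4) - 7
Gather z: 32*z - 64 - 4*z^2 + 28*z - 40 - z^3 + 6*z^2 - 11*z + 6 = -z^3 + 2*z^2 + 49*z - 98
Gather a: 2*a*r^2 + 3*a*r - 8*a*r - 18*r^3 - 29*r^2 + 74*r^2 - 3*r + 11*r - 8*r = a*(2*r^2 - 5*r) - 18*r^3 + 45*r^2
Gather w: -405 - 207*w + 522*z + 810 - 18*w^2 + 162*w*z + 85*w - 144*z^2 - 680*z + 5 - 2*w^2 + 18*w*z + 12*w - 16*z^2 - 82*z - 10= -20*w^2 + w*(180*z - 110) - 160*z^2 - 240*z + 400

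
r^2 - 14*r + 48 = (r - 8)*(r - 6)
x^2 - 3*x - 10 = (x - 5)*(x + 2)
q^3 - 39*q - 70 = (q - 7)*(q + 2)*(q + 5)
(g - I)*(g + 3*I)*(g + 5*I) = g^3 + 7*I*g^2 - 7*g + 15*I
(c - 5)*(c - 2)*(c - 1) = c^3 - 8*c^2 + 17*c - 10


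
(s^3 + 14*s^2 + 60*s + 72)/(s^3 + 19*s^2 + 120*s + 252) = (s + 2)/(s + 7)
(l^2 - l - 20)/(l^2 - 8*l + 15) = (l + 4)/(l - 3)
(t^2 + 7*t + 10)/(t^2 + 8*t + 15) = (t + 2)/(t + 3)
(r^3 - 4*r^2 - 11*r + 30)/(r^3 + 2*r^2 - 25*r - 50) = (r^2 + r - 6)/(r^2 + 7*r + 10)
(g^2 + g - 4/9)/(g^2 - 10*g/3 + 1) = (g + 4/3)/(g - 3)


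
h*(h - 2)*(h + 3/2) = h^3 - h^2/2 - 3*h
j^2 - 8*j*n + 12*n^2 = (j - 6*n)*(j - 2*n)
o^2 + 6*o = o*(o + 6)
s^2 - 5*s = s*(s - 5)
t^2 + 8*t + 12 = (t + 2)*(t + 6)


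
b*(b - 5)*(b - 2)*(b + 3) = b^4 - 4*b^3 - 11*b^2 + 30*b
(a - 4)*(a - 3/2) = a^2 - 11*a/2 + 6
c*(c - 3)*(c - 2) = c^3 - 5*c^2 + 6*c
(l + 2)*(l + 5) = l^2 + 7*l + 10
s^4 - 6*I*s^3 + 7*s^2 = s^2*(s - 7*I)*(s + I)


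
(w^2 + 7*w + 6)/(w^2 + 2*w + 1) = (w + 6)/(w + 1)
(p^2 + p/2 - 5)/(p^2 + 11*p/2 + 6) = (2*p^2 + p - 10)/(2*p^2 + 11*p + 12)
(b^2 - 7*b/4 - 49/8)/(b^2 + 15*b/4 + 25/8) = (8*b^2 - 14*b - 49)/(8*b^2 + 30*b + 25)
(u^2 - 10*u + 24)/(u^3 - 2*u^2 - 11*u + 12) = (u - 6)/(u^2 + 2*u - 3)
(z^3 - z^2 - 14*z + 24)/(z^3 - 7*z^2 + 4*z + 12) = (z^2 + z - 12)/(z^2 - 5*z - 6)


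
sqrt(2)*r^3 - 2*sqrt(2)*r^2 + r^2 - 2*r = r*(r - 2)*(sqrt(2)*r + 1)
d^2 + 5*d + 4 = (d + 1)*(d + 4)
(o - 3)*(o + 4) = o^2 + o - 12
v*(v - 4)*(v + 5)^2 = v^4 + 6*v^3 - 15*v^2 - 100*v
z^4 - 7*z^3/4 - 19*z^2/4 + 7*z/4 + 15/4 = (z - 3)*(z - 1)*(z + 1)*(z + 5/4)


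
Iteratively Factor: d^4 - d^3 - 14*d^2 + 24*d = (d)*(d^3 - d^2 - 14*d + 24) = d*(d + 4)*(d^2 - 5*d + 6) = d*(d - 3)*(d + 4)*(d - 2)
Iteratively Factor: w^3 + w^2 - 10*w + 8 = (w - 2)*(w^2 + 3*w - 4) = (w - 2)*(w - 1)*(w + 4)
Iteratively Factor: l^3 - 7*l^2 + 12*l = (l - 3)*(l^2 - 4*l) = l*(l - 3)*(l - 4)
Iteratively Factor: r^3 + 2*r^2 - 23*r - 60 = (r + 3)*(r^2 - r - 20) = (r - 5)*(r + 3)*(r + 4)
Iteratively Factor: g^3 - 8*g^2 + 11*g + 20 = (g - 4)*(g^2 - 4*g - 5) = (g - 5)*(g - 4)*(g + 1)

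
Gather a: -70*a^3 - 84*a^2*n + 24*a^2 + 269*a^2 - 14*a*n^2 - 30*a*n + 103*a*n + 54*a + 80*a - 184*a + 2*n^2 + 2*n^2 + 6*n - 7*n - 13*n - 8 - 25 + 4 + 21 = -70*a^3 + a^2*(293 - 84*n) + a*(-14*n^2 + 73*n - 50) + 4*n^2 - 14*n - 8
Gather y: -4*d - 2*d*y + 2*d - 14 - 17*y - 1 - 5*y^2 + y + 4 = -2*d - 5*y^2 + y*(-2*d - 16) - 11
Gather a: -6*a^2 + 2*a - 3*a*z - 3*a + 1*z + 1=-6*a^2 + a*(-3*z - 1) + z + 1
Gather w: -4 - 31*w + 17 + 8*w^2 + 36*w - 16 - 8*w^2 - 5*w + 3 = 0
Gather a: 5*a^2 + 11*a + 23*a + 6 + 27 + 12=5*a^2 + 34*a + 45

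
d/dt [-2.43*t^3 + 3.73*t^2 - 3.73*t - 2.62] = -7.29*t^2 + 7.46*t - 3.73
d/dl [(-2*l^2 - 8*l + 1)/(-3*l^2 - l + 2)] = (-22*l^2 - 2*l - 15)/(9*l^4 + 6*l^3 - 11*l^2 - 4*l + 4)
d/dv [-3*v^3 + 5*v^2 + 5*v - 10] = -9*v^2 + 10*v + 5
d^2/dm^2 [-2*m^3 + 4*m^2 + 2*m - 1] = 8 - 12*m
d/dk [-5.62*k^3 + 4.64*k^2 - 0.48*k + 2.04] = -16.86*k^2 + 9.28*k - 0.48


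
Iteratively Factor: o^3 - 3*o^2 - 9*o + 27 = (o - 3)*(o^2 - 9) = (o - 3)^2*(o + 3)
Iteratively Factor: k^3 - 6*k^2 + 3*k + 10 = (k - 2)*(k^2 - 4*k - 5) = (k - 5)*(k - 2)*(k + 1)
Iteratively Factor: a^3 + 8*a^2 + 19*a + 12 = (a + 1)*(a^2 + 7*a + 12) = (a + 1)*(a + 4)*(a + 3)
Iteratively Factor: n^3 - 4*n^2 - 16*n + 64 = (n - 4)*(n^2 - 16) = (n - 4)*(n + 4)*(n - 4)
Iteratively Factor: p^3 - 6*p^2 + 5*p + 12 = (p + 1)*(p^2 - 7*p + 12) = (p - 3)*(p + 1)*(p - 4)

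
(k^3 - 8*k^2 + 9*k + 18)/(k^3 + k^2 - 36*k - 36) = (k - 3)/(k + 6)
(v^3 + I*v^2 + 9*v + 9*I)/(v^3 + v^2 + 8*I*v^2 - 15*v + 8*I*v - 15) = (v^2 - 2*I*v + 3)/(v^2 + v*(1 + 5*I) + 5*I)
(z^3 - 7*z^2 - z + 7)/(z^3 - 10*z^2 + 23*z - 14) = (z + 1)/(z - 2)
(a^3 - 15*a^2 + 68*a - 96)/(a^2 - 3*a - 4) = (a^2 - 11*a + 24)/(a + 1)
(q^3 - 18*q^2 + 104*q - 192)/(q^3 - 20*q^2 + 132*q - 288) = (q - 4)/(q - 6)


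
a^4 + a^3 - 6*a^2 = a^2*(a - 2)*(a + 3)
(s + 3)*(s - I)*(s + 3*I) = s^3 + 3*s^2 + 2*I*s^2 + 3*s + 6*I*s + 9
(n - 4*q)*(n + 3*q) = n^2 - n*q - 12*q^2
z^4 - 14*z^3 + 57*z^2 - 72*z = z*(z - 8)*(z - 3)^2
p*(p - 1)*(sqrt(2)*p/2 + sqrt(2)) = sqrt(2)*p^3/2 + sqrt(2)*p^2/2 - sqrt(2)*p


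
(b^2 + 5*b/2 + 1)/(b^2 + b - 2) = (b + 1/2)/(b - 1)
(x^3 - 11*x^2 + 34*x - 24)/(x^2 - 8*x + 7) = (x^2 - 10*x + 24)/(x - 7)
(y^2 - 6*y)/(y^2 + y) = (y - 6)/(y + 1)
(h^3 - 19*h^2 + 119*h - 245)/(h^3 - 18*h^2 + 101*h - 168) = (h^2 - 12*h + 35)/(h^2 - 11*h + 24)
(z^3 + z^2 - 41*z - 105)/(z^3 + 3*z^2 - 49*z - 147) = (z + 5)/(z + 7)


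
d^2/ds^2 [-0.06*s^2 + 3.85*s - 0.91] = -0.120000000000000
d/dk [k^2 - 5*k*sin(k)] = -5*k*cos(k) + 2*k - 5*sin(k)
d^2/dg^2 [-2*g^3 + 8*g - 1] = -12*g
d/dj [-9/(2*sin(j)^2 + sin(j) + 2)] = 9*(4*sin(j) + 1)*cos(j)/(sin(j) - cos(2*j) + 3)^2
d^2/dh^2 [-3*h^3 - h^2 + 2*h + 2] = -18*h - 2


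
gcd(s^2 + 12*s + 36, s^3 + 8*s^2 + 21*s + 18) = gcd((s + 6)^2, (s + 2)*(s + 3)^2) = 1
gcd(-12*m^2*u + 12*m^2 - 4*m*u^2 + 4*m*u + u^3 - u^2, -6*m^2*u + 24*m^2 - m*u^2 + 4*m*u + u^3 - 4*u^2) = 2*m + u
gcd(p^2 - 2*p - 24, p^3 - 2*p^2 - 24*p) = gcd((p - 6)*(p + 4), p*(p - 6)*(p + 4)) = p^2 - 2*p - 24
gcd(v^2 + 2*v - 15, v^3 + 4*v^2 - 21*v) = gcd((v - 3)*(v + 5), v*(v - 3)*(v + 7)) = v - 3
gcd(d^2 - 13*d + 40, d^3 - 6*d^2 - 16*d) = d - 8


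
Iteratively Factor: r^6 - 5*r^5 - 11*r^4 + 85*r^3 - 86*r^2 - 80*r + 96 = (r - 4)*(r^5 - r^4 - 15*r^3 + 25*r^2 + 14*r - 24) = (r - 4)*(r - 3)*(r^4 + 2*r^3 - 9*r^2 - 2*r + 8) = (r - 4)*(r - 3)*(r + 1)*(r^3 + r^2 - 10*r + 8) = (r - 4)*(r - 3)*(r - 2)*(r + 1)*(r^2 + 3*r - 4) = (r - 4)*(r - 3)*(r - 2)*(r - 1)*(r + 1)*(r + 4)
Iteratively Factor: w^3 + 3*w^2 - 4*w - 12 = (w + 2)*(w^2 + w - 6) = (w - 2)*(w + 2)*(w + 3)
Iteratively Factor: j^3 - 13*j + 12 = (j - 1)*(j^2 + j - 12) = (j - 3)*(j - 1)*(j + 4)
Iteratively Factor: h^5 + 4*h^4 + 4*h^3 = (h)*(h^4 + 4*h^3 + 4*h^2) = h^2*(h^3 + 4*h^2 + 4*h) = h^3*(h^2 + 4*h + 4) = h^3*(h + 2)*(h + 2)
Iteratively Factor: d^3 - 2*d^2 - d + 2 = (d - 2)*(d^2 - 1) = (d - 2)*(d - 1)*(d + 1)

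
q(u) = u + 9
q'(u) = 1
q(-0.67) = 8.33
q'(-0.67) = 1.00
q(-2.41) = 6.59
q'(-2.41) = 1.00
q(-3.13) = 5.87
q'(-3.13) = 1.00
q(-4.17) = 4.83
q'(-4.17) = 1.00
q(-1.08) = 7.92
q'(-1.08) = 1.00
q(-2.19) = 6.81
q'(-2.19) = 1.00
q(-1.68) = 7.32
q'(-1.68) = 1.00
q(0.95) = 9.95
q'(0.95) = 1.00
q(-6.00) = 3.00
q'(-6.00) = 1.00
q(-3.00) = 6.00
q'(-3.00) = 1.00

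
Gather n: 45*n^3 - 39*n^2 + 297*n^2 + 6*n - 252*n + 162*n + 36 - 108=45*n^3 + 258*n^2 - 84*n - 72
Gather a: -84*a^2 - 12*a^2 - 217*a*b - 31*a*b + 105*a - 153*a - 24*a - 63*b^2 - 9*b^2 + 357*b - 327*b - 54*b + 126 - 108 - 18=-96*a^2 + a*(-248*b - 72) - 72*b^2 - 24*b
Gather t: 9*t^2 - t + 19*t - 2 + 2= 9*t^2 + 18*t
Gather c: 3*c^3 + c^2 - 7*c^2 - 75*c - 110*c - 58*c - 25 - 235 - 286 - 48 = 3*c^3 - 6*c^2 - 243*c - 594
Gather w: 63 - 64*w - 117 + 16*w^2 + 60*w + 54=16*w^2 - 4*w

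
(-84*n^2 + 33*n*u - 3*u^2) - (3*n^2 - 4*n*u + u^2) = -87*n^2 + 37*n*u - 4*u^2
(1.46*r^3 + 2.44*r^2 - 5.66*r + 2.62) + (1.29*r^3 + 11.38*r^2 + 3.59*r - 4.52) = 2.75*r^3 + 13.82*r^2 - 2.07*r - 1.9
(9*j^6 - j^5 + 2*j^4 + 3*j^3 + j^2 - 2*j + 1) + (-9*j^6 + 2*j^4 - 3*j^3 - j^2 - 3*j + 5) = -j^5 + 4*j^4 - 5*j + 6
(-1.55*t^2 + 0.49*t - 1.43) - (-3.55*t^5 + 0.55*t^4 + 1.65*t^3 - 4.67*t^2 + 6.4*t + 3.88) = 3.55*t^5 - 0.55*t^4 - 1.65*t^3 + 3.12*t^2 - 5.91*t - 5.31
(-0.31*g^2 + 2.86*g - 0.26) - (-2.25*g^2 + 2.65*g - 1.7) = 1.94*g^2 + 0.21*g + 1.44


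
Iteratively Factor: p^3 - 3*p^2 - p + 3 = (p - 1)*(p^2 - 2*p - 3) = (p - 1)*(p + 1)*(p - 3)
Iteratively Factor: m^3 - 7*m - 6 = (m + 1)*(m^2 - m - 6) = (m + 1)*(m + 2)*(m - 3)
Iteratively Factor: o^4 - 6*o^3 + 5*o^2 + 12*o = (o - 4)*(o^3 - 2*o^2 - 3*o) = (o - 4)*(o + 1)*(o^2 - 3*o) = o*(o - 4)*(o + 1)*(o - 3)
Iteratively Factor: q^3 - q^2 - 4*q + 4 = (q - 1)*(q^2 - 4) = (q - 1)*(q + 2)*(q - 2)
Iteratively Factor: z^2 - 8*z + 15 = (z - 5)*(z - 3)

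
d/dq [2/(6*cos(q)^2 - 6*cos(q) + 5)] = 12*(-sin(q) + sin(2*q))/(6*cos(q) - 3*cos(2*q) - 8)^2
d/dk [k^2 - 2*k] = 2*k - 2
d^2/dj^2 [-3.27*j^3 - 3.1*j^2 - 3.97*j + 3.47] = -19.62*j - 6.2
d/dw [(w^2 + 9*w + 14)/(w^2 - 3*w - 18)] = 4*(-3*w^2 - 16*w - 30)/(w^4 - 6*w^3 - 27*w^2 + 108*w + 324)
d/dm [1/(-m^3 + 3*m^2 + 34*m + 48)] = (3*m^2 - 6*m - 34)/(-m^3 + 3*m^2 + 34*m + 48)^2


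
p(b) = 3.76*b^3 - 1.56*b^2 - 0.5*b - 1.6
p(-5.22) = -576.31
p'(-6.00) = 424.30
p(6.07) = 778.81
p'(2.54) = 64.35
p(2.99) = 83.47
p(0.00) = -1.60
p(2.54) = 48.68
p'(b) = 11.28*b^2 - 3.12*b - 0.5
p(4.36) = 278.20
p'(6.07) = 396.17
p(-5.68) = -738.11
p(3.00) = 84.38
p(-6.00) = -866.92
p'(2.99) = 91.02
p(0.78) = -1.15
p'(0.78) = 3.93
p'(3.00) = 91.66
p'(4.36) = 200.33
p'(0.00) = -0.50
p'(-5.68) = 381.14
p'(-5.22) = 323.15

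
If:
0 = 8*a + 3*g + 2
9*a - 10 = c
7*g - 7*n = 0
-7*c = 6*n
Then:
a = 74/47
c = 196/47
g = -686/141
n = -686/141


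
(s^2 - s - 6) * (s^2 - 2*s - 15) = s^4 - 3*s^3 - 19*s^2 + 27*s + 90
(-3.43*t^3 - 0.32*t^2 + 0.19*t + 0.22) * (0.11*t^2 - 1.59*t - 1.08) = -0.3773*t^5 + 5.4185*t^4 + 4.2341*t^3 + 0.0677*t^2 - 0.555*t - 0.2376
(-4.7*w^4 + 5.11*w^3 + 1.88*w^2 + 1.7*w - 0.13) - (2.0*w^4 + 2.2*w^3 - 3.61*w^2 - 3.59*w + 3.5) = -6.7*w^4 + 2.91*w^3 + 5.49*w^2 + 5.29*w - 3.63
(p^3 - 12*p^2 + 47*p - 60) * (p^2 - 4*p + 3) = p^5 - 16*p^4 + 98*p^3 - 284*p^2 + 381*p - 180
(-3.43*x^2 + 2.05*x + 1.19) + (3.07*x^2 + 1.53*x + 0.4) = -0.36*x^2 + 3.58*x + 1.59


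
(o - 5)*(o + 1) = o^2 - 4*o - 5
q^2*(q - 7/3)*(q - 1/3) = q^4 - 8*q^3/3 + 7*q^2/9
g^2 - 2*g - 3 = (g - 3)*(g + 1)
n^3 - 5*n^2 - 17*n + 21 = (n - 7)*(n - 1)*(n + 3)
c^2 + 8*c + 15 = (c + 3)*(c + 5)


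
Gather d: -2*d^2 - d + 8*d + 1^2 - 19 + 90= -2*d^2 + 7*d + 72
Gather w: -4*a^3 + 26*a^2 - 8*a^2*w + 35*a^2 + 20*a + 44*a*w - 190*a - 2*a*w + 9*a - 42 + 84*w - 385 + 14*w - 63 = -4*a^3 + 61*a^2 - 161*a + w*(-8*a^2 + 42*a + 98) - 490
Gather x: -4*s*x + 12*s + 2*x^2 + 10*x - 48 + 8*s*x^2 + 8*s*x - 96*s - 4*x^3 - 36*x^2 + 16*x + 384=-84*s - 4*x^3 + x^2*(8*s - 34) + x*(4*s + 26) + 336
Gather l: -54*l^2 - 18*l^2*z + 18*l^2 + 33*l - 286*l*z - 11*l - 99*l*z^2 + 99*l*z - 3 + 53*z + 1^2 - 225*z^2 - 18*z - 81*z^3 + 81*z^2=l^2*(-18*z - 36) + l*(-99*z^2 - 187*z + 22) - 81*z^3 - 144*z^2 + 35*z - 2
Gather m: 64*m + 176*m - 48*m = 192*m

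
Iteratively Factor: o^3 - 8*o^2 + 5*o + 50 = (o - 5)*(o^2 - 3*o - 10) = (o - 5)*(o + 2)*(o - 5)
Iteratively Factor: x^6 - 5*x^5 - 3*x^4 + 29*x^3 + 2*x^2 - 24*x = (x - 4)*(x^5 - x^4 - 7*x^3 + x^2 + 6*x) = x*(x - 4)*(x^4 - x^3 - 7*x^2 + x + 6) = x*(x - 4)*(x + 1)*(x^3 - 2*x^2 - 5*x + 6) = x*(x - 4)*(x - 1)*(x + 1)*(x^2 - x - 6) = x*(x - 4)*(x - 3)*(x - 1)*(x + 1)*(x + 2)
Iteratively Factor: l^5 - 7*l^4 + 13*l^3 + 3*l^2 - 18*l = (l - 3)*(l^4 - 4*l^3 + l^2 + 6*l) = (l - 3)*(l + 1)*(l^3 - 5*l^2 + 6*l) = l*(l - 3)*(l + 1)*(l^2 - 5*l + 6) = l*(l - 3)^2*(l + 1)*(l - 2)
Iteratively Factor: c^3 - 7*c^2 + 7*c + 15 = (c + 1)*(c^2 - 8*c + 15) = (c - 5)*(c + 1)*(c - 3)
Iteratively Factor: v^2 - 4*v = (v)*(v - 4)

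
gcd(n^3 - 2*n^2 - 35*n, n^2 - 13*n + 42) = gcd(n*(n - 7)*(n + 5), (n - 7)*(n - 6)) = n - 7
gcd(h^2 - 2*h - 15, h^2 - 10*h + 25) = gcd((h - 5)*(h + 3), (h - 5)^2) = h - 5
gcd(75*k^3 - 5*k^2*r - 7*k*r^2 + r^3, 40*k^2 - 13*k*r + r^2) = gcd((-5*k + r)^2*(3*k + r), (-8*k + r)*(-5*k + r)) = -5*k + r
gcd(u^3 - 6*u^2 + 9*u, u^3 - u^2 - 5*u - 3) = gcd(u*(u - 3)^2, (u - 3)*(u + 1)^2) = u - 3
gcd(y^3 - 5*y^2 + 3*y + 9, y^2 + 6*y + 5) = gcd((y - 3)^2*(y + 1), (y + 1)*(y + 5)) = y + 1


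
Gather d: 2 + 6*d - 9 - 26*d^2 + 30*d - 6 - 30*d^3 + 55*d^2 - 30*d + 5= -30*d^3 + 29*d^2 + 6*d - 8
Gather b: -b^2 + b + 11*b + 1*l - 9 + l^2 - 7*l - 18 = -b^2 + 12*b + l^2 - 6*l - 27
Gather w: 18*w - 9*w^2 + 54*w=-9*w^2 + 72*w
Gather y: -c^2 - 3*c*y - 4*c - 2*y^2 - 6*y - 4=-c^2 - 4*c - 2*y^2 + y*(-3*c - 6) - 4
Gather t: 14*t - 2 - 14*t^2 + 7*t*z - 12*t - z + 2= -14*t^2 + t*(7*z + 2) - z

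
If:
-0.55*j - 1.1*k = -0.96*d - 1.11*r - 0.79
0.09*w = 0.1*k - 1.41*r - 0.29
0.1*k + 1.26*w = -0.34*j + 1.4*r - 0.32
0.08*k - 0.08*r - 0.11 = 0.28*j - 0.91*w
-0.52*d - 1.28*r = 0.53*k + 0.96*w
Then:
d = -0.16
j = -0.86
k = 0.88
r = -0.13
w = -0.23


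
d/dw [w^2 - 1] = 2*w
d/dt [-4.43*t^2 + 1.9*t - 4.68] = 1.9 - 8.86*t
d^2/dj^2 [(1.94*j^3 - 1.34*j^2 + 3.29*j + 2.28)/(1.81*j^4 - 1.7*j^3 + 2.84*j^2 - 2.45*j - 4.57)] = (12.711268*j^9 - 26.339844*j^8 + 94.2452520000001*j^7 + 132.621612*j^6 + 213.396288*j^5 - 131.128866*j^4 + 554.122172*j^3 + 112.885908*j^2 + 297.836388*j - 43.089774)/(5.929741*j^12 - 16.70811*j^11 + 43.605072*j^10 - 81.424415*j^9 + 68.735577*j^8 - 53.5686*j^7 - 54.100189*j^6 + 164.08284*j^5 - 60.237369*j^4 + 69.569245*j^3 + 95.645073*j^2 - 153.504015*j - 95.443993)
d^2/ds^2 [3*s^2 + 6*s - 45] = 6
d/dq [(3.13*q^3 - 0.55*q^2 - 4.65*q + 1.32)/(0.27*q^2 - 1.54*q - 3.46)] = (0.8451*q^4 - 9.6404*q^3 - 30.3869*q^2 + 3.0932*q + 18.1218)/(0.0729*q^4 - 0.8316*q^3 + 0.5032*q^2 + 10.6568*q + 11.9716)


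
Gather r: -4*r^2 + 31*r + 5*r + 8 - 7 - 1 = -4*r^2 + 36*r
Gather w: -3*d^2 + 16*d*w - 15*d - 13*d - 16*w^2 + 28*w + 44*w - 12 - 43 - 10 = -3*d^2 - 28*d - 16*w^2 + w*(16*d + 72) - 65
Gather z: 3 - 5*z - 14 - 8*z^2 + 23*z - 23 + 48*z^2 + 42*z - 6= 40*z^2 + 60*z - 40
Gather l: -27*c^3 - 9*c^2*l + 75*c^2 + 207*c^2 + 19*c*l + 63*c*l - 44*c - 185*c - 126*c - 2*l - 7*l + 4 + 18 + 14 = -27*c^3 + 282*c^2 - 355*c + l*(-9*c^2 + 82*c - 9) + 36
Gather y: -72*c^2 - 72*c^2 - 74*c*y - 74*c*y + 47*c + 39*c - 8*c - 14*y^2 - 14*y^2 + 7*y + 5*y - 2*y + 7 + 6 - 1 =-144*c^2 + 78*c - 28*y^2 + y*(10 - 148*c) + 12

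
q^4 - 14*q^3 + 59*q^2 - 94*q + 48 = (q - 8)*(q - 3)*(q - 2)*(q - 1)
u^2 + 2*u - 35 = (u - 5)*(u + 7)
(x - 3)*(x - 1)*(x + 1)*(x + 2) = x^4 - x^3 - 7*x^2 + x + 6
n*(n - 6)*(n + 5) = n^3 - n^2 - 30*n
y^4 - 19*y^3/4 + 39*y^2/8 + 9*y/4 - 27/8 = (y - 3)*(y - 3/2)*(y - 1)*(y + 3/4)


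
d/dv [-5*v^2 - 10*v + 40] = -10*v - 10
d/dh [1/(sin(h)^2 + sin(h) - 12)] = -(2*sin(h) + 1)*cos(h)/(sin(h)^2 + sin(h) - 12)^2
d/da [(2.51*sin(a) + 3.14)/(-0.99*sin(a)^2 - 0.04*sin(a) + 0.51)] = (2.4849*sin(a)^2 + 6.2172*sin(a) + 1.4057)*cos(a)/(0.9801*sin(a)^4 + 0.0792*sin(a)^3 - 1.0082*sin(a)^2 - 0.0408*sin(a) + 0.2601)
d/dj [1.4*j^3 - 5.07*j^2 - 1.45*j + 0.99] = 4.2*j^2 - 10.14*j - 1.45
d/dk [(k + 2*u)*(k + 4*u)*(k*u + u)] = u*(3*k^2 + 12*k*u + 2*k + 8*u^2 + 6*u)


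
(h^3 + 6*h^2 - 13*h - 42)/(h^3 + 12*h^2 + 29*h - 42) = (h^2 - h - 6)/(h^2 + 5*h - 6)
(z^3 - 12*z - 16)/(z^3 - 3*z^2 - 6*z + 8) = (z + 2)/(z - 1)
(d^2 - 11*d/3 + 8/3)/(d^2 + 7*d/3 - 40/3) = (d - 1)/(d + 5)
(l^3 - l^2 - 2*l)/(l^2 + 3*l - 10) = l*(l + 1)/(l + 5)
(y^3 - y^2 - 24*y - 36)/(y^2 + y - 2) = (y^2 - 3*y - 18)/(y - 1)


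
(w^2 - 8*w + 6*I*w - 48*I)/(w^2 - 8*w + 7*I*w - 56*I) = (w + 6*I)/(w + 7*I)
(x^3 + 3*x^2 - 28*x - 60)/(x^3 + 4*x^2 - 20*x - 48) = (x - 5)/(x - 4)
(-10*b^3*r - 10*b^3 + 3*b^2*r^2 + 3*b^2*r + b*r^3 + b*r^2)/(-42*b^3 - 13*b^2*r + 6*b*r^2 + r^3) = b*(10*b^2*r + 10*b^2 - 3*b*r^2 - 3*b*r - r^3 - r^2)/(42*b^3 + 13*b^2*r - 6*b*r^2 - r^3)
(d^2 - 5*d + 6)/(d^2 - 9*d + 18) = (d - 2)/(d - 6)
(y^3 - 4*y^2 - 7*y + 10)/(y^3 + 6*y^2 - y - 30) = (y^3 - 4*y^2 - 7*y + 10)/(y^3 + 6*y^2 - y - 30)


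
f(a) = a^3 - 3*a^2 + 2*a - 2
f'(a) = 3*a^2 - 6*a + 2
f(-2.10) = -28.69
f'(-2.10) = 27.83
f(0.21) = -1.70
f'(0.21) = 0.87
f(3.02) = 4.22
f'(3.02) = 11.24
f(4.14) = 25.82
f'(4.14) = 28.58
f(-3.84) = -110.54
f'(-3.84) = 69.28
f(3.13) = 5.53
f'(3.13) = 12.61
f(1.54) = -2.38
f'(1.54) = -0.13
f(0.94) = -1.94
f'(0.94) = -0.99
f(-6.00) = -338.00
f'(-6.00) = 146.00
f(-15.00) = -4082.00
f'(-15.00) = 767.00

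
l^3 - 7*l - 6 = (l - 3)*(l + 1)*(l + 2)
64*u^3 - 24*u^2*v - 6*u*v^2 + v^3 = (-8*u + v)*(-2*u + v)*(4*u + v)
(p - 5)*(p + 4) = p^2 - p - 20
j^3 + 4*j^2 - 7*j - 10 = (j - 2)*(j + 1)*(j + 5)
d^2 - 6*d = d*(d - 6)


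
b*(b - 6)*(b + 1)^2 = b^4 - 4*b^3 - 11*b^2 - 6*b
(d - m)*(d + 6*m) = d^2 + 5*d*m - 6*m^2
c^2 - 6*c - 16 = (c - 8)*(c + 2)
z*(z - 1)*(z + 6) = z^3 + 5*z^2 - 6*z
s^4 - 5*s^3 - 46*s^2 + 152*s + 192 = (s - 8)*(s - 4)*(s + 1)*(s + 6)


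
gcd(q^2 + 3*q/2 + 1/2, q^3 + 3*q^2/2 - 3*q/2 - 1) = q + 1/2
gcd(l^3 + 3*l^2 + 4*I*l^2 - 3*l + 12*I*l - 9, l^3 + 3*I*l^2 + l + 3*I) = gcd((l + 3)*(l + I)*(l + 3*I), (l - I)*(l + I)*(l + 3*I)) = l^2 + 4*I*l - 3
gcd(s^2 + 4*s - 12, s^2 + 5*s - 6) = s + 6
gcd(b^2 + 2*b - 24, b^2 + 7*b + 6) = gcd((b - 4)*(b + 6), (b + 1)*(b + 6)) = b + 6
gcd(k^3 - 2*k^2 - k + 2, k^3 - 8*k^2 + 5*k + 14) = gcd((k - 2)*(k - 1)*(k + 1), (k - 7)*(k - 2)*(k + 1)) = k^2 - k - 2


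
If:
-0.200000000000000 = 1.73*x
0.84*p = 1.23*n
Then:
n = 0.682926829268293*p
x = -0.12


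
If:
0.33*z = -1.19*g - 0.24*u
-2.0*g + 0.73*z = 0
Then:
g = 0.365*z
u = -3.18479166666667*z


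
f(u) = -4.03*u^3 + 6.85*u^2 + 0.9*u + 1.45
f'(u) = -12.09*u^2 + 13.7*u + 0.9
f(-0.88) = 8.71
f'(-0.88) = -20.52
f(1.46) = 4.82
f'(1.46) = -4.87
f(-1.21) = 17.53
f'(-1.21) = -33.38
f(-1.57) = 32.52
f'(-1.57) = -50.41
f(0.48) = 3.01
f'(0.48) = 4.69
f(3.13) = -52.20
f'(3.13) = -74.66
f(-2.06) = 63.89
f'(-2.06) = -78.63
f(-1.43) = 25.96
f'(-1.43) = -43.41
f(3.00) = -43.01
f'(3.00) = -66.81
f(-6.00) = 1113.13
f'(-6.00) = -516.54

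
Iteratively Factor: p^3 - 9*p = (p)*(p^2 - 9) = p*(p + 3)*(p - 3)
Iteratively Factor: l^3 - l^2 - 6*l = (l - 3)*(l^2 + 2*l) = (l - 3)*(l + 2)*(l)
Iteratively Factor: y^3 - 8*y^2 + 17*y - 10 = (y - 5)*(y^2 - 3*y + 2) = (y - 5)*(y - 2)*(y - 1)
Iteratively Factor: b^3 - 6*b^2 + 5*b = (b - 1)*(b^2 - 5*b) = b*(b - 1)*(b - 5)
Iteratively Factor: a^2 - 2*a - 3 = (a + 1)*(a - 3)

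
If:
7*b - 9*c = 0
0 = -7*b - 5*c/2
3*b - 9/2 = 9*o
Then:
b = 0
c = 0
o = -1/2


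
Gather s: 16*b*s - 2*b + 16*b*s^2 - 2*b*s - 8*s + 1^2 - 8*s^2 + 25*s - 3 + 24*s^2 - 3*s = -2*b + s^2*(16*b + 16) + s*(14*b + 14) - 2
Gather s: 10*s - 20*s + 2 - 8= -10*s - 6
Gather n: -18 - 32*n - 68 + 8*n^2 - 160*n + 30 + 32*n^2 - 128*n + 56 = 40*n^2 - 320*n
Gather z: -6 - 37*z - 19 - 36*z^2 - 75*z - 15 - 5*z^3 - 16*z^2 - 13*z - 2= -5*z^3 - 52*z^2 - 125*z - 42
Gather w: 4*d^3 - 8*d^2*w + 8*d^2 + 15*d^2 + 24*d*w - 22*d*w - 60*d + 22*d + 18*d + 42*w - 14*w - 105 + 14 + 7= 4*d^3 + 23*d^2 - 20*d + w*(-8*d^2 + 2*d + 28) - 84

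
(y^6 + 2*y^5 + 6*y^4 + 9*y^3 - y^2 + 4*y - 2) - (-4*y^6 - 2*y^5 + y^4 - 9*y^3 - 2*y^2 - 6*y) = 5*y^6 + 4*y^5 + 5*y^4 + 18*y^3 + y^2 + 10*y - 2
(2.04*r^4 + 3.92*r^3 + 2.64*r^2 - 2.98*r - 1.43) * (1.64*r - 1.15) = 3.3456*r^5 + 4.0828*r^4 - 0.1784*r^3 - 7.9232*r^2 + 1.0818*r + 1.6445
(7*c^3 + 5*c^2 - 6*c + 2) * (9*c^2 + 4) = 63*c^5 + 45*c^4 - 26*c^3 + 38*c^2 - 24*c + 8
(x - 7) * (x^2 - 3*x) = x^3 - 10*x^2 + 21*x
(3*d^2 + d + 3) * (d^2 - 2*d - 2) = 3*d^4 - 5*d^3 - 5*d^2 - 8*d - 6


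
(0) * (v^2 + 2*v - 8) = 0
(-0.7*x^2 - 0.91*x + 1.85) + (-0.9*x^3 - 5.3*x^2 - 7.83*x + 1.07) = -0.9*x^3 - 6.0*x^2 - 8.74*x + 2.92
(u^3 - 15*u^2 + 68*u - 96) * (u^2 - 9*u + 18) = u^5 - 24*u^4 + 221*u^3 - 978*u^2 + 2088*u - 1728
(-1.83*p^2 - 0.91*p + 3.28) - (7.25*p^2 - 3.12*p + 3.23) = -9.08*p^2 + 2.21*p + 0.0499999999999998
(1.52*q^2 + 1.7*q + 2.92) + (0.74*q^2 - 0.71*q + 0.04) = 2.26*q^2 + 0.99*q + 2.96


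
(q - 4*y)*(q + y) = q^2 - 3*q*y - 4*y^2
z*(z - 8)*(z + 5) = z^3 - 3*z^2 - 40*z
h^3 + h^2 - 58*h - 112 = (h - 8)*(h + 2)*(h + 7)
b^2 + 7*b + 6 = (b + 1)*(b + 6)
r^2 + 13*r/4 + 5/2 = (r + 5/4)*(r + 2)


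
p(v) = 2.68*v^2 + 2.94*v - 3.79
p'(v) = 5.36*v + 2.94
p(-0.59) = -4.59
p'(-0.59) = -0.22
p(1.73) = 9.32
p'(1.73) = 12.21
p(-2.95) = 10.86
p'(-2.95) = -12.87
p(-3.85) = 24.62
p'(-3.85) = -17.70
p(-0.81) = -4.41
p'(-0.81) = -1.40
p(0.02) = -3.73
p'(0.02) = 3.05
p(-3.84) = 24.44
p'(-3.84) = -17.64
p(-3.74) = 22.70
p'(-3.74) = -17.11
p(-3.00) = 11.51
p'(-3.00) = -13.14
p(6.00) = 110.33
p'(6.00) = 35.10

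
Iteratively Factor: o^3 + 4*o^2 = (o)*(o^2 + 4*o) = o*(o + 4)*(o)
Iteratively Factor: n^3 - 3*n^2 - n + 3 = (n - 3)*(n^2 - 1) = (n - 3)*(n - 1)*(n + 1)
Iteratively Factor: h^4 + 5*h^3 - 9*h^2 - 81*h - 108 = (h - 4)*(h^3 + 9*h^2 + 27*h + 27) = (h - 4)*(h + 3)*(h^2 + 6*h + 9) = (h - 4)*(h + 3)^2*(h + 3)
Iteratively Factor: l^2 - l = (l - 1)*(l)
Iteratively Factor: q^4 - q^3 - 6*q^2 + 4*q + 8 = (q + 2)*(q^3 - 3*q^2 + 4) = (q - 2)*(q + 2)*(q^2 - q - 2) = (q - 2)^2*(q + 2)*(q + 1)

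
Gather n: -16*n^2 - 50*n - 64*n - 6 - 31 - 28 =-16*n^2 - 114*n - 65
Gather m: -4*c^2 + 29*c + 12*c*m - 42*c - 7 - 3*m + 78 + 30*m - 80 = -4*c^2 - 13*c + m*(12*c + 27) - 9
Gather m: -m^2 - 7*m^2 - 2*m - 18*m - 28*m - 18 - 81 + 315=-8*m^2 - 48*m + 216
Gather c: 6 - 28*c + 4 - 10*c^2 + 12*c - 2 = -10*c^2 - 16*c + 8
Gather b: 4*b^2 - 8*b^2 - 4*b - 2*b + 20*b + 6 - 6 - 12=-4*b^2 + 14*b - 12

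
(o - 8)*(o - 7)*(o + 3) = o^3 - 12*o^2 + 11*o + 168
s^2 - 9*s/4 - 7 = (s - 4)*(s + 7/4)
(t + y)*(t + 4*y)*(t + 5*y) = t^3 + 10*t^2*y + 29*t*y^2 + 20*y^3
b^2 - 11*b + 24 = (b - 8)*(b - 3)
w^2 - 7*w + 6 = (w - 6)*(w - 1)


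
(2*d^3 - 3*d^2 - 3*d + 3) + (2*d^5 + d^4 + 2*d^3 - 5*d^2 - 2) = 2*d^5 + d^4 + 4*d^3 - 8*d^2 - 3*d + 1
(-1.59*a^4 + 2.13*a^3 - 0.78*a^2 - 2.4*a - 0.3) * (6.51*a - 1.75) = -10.3509*a^5 + 16.6488*a^4 - 8.8053*a^3 - 14.259*a^2 + 2.247*a + 0.525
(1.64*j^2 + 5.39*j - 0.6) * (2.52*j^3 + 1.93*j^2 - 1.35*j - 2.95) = 4.1328*j^5 + 16.748*j^4 + 6.6767*j^3 - 13.2725*j^2 - 15.0905*j + 1.77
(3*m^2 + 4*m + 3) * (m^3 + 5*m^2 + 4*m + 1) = 3*m^5 + 19*m^4 + 35*m^3 + 34*m^2 + 16*m + 3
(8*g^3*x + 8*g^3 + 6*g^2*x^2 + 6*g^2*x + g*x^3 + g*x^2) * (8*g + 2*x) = 64*g^4*x + 64*g^4 + 64*g^3*x^2 + 64*g^3*x + 20*g^2*x^3 + 20*g^2*x^2 + 2*g*x^4 + 2*g*x^3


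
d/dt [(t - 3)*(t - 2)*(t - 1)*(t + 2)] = 4*t^3 - 12*t^2 - 2*t + 16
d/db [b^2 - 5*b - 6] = 2*b - 5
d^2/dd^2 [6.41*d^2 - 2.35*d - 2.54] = 12.8200000000000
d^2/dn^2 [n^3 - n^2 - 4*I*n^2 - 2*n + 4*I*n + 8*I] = 6*n - 2 - 8*I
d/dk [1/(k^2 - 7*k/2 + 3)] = 2*(7 - 4*k)/(2*k^2 - 7*k + 6)^2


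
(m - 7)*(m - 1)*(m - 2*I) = m^3 - 8*m^2 - 2*I*m^2 + 7*m + 16*I*m - 14*I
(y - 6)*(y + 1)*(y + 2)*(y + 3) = y^4 - 25*y^2 - 60*y - 36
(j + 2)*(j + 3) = j^2 + 5*j + 6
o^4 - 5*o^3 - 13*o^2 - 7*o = o*(o - 7)*(o + 1)^2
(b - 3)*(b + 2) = b^2 - b - 6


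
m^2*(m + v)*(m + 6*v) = m^4 + 7*m^3*v + 6*m^2*v^2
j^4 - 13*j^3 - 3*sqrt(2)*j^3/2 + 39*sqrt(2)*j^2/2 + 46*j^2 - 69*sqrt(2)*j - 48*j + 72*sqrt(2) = (j - 8)*(j - 3)*(j - 2)*(j - 3*sqrt(2)/2)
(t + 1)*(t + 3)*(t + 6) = t^3 + 10*t^2 + 27*t + 18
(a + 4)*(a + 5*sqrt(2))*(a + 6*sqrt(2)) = a^3 + 4*a^2 + 11*sqrt(2)*a^2 + 60*a + 44*sqrt(2)*a + 240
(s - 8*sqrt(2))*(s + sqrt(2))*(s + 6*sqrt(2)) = s^3 - sqrt(2)*s^2 - 100*s - 96*sqrt(2)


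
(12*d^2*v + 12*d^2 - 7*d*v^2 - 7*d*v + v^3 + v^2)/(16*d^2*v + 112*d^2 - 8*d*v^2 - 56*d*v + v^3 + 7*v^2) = (-3*d*v - 3*d + v^2 + v)/(-4*d*v - 28*d + v^2 + 7*v)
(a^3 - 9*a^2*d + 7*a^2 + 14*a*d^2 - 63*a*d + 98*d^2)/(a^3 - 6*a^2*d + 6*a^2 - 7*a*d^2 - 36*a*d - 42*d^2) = (a^2 - 2*a*d + 7*a - 14*d)/(a^2 + a*d + 6*a + 6*d)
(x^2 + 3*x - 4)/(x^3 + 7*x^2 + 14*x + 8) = (x - 1)/(x^2 + 3*x + 2)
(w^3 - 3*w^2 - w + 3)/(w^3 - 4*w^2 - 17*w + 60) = (w^2 - 1)/(w^2 - w - 20)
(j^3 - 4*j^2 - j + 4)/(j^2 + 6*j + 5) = (j^2 - 5*j + 4)/(j + 5)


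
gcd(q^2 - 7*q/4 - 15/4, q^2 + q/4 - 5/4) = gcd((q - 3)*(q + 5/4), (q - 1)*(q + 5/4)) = q + 5/4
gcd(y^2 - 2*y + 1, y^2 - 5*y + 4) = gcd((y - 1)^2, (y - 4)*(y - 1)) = y - 1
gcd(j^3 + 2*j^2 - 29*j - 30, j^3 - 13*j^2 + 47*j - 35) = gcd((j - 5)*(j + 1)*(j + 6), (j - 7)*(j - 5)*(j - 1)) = j - 5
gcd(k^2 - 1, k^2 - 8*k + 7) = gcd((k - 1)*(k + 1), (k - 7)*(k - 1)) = k - 1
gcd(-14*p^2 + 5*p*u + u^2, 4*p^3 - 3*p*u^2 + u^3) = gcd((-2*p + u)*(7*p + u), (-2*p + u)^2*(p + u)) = 2*p - u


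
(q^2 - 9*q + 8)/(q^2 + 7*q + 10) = (q^2 - 9*q + 8)/(q^2 + 7*q + 10)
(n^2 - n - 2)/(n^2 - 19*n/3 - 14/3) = 3*(-n^2 + n + 2)/(-3*n^2 + 19*n + 14)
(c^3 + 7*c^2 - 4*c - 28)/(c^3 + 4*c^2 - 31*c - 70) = (c - 2)/(c - 5)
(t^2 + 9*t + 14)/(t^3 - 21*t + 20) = (t^2 + 9*t + 14)/(t^3 - 21*t + 20)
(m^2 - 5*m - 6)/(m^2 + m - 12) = (m^2 - 5*m - 6)/(m^2 + m - 12)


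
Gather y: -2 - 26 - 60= -88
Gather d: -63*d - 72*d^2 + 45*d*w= -72*d^2 + d*(45*w - 63)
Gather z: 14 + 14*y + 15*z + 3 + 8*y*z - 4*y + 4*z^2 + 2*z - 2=10*y + 4*z^2 + z*(8*y + 17) + 15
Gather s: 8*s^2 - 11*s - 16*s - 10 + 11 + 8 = 8*s^2 - 27*s + 9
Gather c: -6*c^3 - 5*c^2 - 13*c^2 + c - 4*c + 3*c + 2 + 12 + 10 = -6*c^3 - 18*c^2 + 24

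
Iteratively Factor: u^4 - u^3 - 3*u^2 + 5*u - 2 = (u + 2)*(u^3 - 3*u^2 + 3*u - 1) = (u - 1)*(u + 2)*(u^2 - 2*u + 1) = (u - 1)^2*(u + 2)*(u - 1)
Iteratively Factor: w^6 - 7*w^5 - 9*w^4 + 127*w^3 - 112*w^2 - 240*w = (w - 5)*(w^5 - 2*w^4 - 19*w^3 + 32*w^2 + 48*w) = (w - 5)*(w - 4)*(w^4 + 2*w^3 - 11*w^2 - 12*w) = w*(w - 5)*(w - 4)*(w^3 + 2*w^2 - 11*w - 12) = w*(w - 5)*(w - 4)*(w - 3)*(w^2 + 5*w + 4) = w*(w - 5)*(w - 4)*(w - 3)*(w + 4)*(w + 1)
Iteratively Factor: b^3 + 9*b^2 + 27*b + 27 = (b + 3)*(b^2 + 6*b + 9) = (b + 3)^2*(b + 3)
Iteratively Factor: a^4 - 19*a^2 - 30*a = (a + 3)*(a^3 - 3*a^2 - 10*a) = (a - 5)*(a + 3)*(a^2 + 2*a) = a*(a - 5)*(a + 3)*(a + 2)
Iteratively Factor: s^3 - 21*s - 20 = (s - 5)*(s^2 + 5*s + 4) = (s - 5)*(s + 1)*(s + 4)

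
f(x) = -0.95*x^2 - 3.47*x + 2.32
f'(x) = -1.9*x - 3.47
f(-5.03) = -4.26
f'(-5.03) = 6.09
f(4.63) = -34.11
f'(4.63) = -12.27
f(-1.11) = 5.00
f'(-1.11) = -1.36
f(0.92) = -1.68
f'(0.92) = -5.22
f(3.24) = -18.90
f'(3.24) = -9.63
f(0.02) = 2.25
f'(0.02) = -3.51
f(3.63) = -22.79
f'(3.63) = -10.37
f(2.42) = -11.64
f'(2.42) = -8.07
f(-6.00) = -11.06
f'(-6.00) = 7.93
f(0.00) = 2.32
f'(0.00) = -3.47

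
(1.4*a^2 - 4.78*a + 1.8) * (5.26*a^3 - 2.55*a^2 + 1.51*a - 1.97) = 7.364*a^5 - 28.7128*a^4 + 23.771*a^3 - 14.5658*a^2 + 12.1346*a - 3.546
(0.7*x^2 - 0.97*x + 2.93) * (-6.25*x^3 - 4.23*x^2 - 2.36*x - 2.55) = -4.375*x^5 + 3.1015*x^4 - 15.8614*x^3 - 11.8897*x^2 - 4.4413*x - 7.4715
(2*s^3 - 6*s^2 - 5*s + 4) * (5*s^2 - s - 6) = 10*s^5 - 32*s^4 - 31*s^3 + 61*s^2 + 26*s - 24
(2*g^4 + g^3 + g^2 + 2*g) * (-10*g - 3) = -20*g^5 - 16*g^4 - 13*g^3 - 23*g^2 - 6*g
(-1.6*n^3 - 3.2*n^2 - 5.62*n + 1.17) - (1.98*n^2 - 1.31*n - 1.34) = -1.6*n^3 - 5.18*n^2 - 4.31*n + 2.51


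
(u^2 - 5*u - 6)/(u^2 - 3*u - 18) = (u + 1)/(u + 3)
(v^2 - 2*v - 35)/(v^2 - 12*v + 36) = (v^2 - 2*v - 35)/(v^2 - 12*v + 36)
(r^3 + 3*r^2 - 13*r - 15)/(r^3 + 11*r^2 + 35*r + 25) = (r - 3)/(r + 5)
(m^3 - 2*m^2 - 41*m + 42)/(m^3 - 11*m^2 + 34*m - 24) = (m^2 - m - 42)/(m^2 - 10*m + 24)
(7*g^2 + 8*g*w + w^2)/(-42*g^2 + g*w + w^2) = (g + w)/(-6*g + w)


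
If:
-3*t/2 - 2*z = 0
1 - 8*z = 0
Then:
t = -1/6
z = 1/8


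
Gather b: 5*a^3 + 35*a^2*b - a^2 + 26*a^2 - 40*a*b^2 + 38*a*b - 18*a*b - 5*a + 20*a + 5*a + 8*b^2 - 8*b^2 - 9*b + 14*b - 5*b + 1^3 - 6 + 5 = 5*a^3 + 25*a^2 - 40*a*b^2 + 20*a + b*(35*a^2 + 20*a)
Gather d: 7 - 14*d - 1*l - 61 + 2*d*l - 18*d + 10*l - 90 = d*(2*l - 32) + 9*l - 144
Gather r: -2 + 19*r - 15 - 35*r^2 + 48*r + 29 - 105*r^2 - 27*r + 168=-140*r^2 + 40*r + 180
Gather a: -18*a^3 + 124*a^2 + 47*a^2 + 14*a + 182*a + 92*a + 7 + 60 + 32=-18*a^3 + 171*a^2 + 288*a + 99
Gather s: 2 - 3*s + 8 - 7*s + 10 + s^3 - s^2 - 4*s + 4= s^3 - s^2 - 14*s + 24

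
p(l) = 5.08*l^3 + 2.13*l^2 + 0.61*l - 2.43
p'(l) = 15.24*l^2 + 4.26*l + 0.61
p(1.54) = 22.11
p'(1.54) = 43.31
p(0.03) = -2.41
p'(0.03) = 0.75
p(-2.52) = -71.74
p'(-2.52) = 86.65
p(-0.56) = -3.00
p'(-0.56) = 3.00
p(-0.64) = -3.28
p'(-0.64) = 4.13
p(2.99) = 154.23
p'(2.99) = 149.59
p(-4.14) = -328.91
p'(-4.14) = 244.18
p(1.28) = 12.49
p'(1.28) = 31.03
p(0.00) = -2.43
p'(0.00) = 0.61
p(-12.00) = -8481.27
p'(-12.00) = 2144.05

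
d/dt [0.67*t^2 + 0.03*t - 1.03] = 1.34*t + 0.03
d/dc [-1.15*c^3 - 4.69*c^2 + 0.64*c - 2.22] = -3.45*c^2 - 9.38*c + 0.64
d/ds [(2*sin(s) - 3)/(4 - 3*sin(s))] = -cos(s)/(3*sin(s) - 4)^2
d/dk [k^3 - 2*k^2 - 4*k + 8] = 3*k^2 - 4*k - 4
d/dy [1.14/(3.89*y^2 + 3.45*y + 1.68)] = (-8.8692*y - 3.933)/(3.89*y^2 + 3.45*y + 1.68)^2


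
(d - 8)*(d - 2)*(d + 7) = d^3 - 3*d^2 - 54*d + 112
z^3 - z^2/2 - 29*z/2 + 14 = (z - 7/2)*(z - 1)*(z + 4)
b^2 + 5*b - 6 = (b - 1)*(b + 6)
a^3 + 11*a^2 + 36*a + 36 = (a + 2)*(a + 3)*(a + 6)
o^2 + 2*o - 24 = (o - 4)*(o + 6)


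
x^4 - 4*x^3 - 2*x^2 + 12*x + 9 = (x - 3)^2*(x + 1)^2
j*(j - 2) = j^2 - 2*j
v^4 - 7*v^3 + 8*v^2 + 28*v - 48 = (v - 4)*(v - 3)*(v - 2)*(v + 2)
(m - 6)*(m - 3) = m^2 - 9*m + 18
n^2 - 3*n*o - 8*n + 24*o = (n - 8)*(n - 3*o)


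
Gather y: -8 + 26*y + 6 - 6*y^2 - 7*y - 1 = -6*y^2 + 19*y - 3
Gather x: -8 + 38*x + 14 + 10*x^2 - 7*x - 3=10*x^2 + 31*x + 3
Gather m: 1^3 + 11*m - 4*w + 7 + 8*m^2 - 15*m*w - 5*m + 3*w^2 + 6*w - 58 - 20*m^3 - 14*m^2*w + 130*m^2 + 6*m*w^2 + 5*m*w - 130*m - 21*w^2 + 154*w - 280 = -20*m^3 + m^2*(138 - 14*w) + m*(6*w^2 - 10*w - 124) - 18*w^2 + 156*w - 330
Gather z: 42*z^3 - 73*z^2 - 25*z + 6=42*z^3 - 73*z^2 - 25*z + 6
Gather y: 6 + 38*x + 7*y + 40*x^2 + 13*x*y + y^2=40*x^2 + 38*x + y^2 + y*(13*x + 7) + 6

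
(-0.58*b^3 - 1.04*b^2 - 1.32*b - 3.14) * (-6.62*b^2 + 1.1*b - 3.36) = 3.8396*b^5 + 6.2468*b^4 + 9.5432*b^3 + 22.8292*b^2 + 0.981199999999999*b + 10.5504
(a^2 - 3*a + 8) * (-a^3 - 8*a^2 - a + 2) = -a^5 - 5*a^4 + 15*a^3 - 59*a^2 - 14*a + 16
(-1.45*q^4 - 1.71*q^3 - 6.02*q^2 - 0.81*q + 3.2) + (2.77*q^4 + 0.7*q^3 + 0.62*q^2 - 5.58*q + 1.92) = 1.32*q^4 - 1.01*q^3 - 5.4*q^2 - 6.39*q + 5.12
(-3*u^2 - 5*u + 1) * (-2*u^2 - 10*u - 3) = 6*u^4 + 40*u^3 + 57*u^2 + 5*u - 3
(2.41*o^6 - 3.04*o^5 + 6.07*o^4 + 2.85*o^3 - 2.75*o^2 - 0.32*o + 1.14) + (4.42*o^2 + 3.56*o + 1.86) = 2.41*o^6 - 3.04*o^5 + 6.07*o^4 + 2.85*o^3 + 1.67*o^2 + 3.24*o + 3.0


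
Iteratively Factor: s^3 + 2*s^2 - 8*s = (s - 2)*(s^2 + 4*s) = s*(s - 2)*(s + 4)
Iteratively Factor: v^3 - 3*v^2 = (v)*(v^2 - 3*v) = v*(v - 3)*(v)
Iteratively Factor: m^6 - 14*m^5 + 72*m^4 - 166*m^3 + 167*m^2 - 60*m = (m - 4)*(m^5 - 10*m^4 + 32*m^3 - 38*m^2 + 15*m) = (m - 4)*(m - 3)*(m^4 - 7*m^3 + 11*m^2 - 5*m) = (m - 4)*(m - 3)*(m - 1)*(m^3 - 6*m^2 + 5*m) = (m - 5)*(m - 4)*(m - 3)*(m - 1)*(m^2 - m) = (m - 5)*(m - 4)*(m - 3)*(m - 1)^2*(m)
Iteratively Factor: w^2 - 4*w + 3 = (w - 1)*(w - 3)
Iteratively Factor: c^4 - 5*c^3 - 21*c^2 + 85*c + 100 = (c - 5)*(c^3 - 21*c - 20) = (c - 5)*(c + 4)*(c^2 - 4*c - 5) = (c - 5)^2*(c + 4)*(c + 1)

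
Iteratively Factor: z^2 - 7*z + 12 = (z - 3)*(z - 4)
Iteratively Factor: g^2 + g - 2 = (g - 1)*(g + 2)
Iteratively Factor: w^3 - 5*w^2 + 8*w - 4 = (w - 2)*(w^2 - 3*w + 2) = (w - 2)^2*(w - 1)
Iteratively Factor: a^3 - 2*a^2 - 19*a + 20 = (a - 1)*(a^2 - a - 20) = (a - 1)*(a + 4)*(a - 5)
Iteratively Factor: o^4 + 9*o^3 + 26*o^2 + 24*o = (o + 2)*(o^3 + 7*o^2 + 12*o) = (o + 2)*(o + 4)*(o^2 + 3*o) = o*(o + 2)*(o + 4)*(o + 3)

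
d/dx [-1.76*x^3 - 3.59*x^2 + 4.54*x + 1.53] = -5.28*x^2 - 7.18*x + 4.54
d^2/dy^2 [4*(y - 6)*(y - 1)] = 8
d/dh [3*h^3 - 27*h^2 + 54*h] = 9*h^2 - 54*h + 54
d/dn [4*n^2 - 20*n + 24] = 8*n - 20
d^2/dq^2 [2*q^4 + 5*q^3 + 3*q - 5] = 6*q*(4*q + 5)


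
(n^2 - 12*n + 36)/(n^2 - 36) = (n - 6)/(n + 6)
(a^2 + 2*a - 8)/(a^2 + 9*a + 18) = (a^2 + 2*a - 8)/(a^2 + 9*a + 18)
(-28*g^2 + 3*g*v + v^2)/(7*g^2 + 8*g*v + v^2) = (-4*g + v)/(g + v)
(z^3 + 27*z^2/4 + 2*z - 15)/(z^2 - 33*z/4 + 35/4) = (z^2 + 8*z + 12)/(z - 7)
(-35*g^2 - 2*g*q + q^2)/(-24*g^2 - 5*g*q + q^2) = (35*g^2 + 2*g*q - q^2)/(24*g^2 + 5*g*q - q^2)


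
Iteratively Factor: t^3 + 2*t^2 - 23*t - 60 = (t + 3)*(t^2 - t - 20) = (t - 5)*(t + 3)*(t + 4)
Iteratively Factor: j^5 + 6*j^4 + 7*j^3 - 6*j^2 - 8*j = (j + 4)*(j^4 + 2*j^3 - j^2 - 2*j) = (j - 1)*(j + 4)*(j^3 + 3*j^2 + 2*j) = (j - 1)*(j + 1)*(j + 4)*(j^2 + 2*j) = (j - 1)*(j + 1)*(j + 2)*(j + 4)*(j)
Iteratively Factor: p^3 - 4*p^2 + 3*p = (p - 1)*(p^2 - 3*p) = (p - 3)*(p - 1)*(p)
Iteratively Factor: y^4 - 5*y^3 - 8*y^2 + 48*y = (y - 4)*(y^3 - y^2 - 12*y) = y*(y - 4)*(y^2 - y - 12) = y*(y - 4)^2*(y + 3)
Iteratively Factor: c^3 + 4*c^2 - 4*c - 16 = (c - 2)*(c^2 + 6*c + 8) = (c - 2)*(c + 2)*(c + 4)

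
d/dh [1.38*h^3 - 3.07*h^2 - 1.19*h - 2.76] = 4.14*h^2 - 6.14*h - 1.19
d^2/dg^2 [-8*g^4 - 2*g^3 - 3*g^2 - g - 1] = -96*g^2 - 12*g - 6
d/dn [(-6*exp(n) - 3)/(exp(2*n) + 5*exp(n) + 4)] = (6*exp(2*n) + 6*exp(n) - 9)*exp(n)/(exp(4*n) + 10*exp(3*n) + 33*exp(2*n) + 40*exp(n) + 16)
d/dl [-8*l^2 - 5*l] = -16*l - 5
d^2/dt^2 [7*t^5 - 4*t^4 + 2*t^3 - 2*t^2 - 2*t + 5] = 140*t^3 - 48*t^2 + 12*t - 4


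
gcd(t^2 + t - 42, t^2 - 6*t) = t - 6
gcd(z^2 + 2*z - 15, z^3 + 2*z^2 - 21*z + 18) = z - 3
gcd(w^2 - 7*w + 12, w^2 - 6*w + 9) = w - 3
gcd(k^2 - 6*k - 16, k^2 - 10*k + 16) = k - 8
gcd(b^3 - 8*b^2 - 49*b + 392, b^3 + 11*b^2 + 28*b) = b + 7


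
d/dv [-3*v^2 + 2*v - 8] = 2 - 6*v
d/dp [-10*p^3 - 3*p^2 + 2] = 6*p*(-5*p - 1)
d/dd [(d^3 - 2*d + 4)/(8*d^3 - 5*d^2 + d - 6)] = (-5*d^4 + 34*d^3 - 124*d^2 + 40*d + 8)/(64*d^6 - 80*d^5 + 41*d^4 - 106*d^3 + 61*d^2 - 12*d + 36)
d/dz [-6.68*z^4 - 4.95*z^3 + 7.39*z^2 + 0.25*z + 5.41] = -26.72*z^3 - 14.85*z^2 + 14.78*z + 0.25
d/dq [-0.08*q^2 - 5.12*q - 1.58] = -0.16*q - 5.12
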